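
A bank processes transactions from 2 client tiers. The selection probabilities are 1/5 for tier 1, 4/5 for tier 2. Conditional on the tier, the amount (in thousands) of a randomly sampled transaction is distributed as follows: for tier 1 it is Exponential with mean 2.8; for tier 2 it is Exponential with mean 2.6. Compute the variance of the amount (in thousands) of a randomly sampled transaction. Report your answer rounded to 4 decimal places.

6.9824

Per component, 1: μ=2.8, E[X²]=15.68; 2: μ=2.6, E[X²]=13.52.
E[X] = 0.2·2.8 + 0.8·2.6 = 2.64.
E[X²] = 0.2·15.68 + 0.8·13.52 = 13.952.
Var(X) = E[X²] − (E[X])² = 13.952 − 6.9696 = 6.9824.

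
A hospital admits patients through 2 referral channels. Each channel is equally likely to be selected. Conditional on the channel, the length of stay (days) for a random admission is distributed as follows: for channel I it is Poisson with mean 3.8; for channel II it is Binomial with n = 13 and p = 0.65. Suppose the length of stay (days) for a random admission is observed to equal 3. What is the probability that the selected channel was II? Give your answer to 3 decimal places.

Likelihoods P(X=3 | ·): I: 0.204588; II: 0.00216664.
Posterior ∝ prior × likelihood. Numerator for II: 0.5·0.00216664 = 0.00108332.
Normalizing constant: 0.5·0.204588 + 0.5·0.00216664 = 0.103377.
P(II | observation) = 0.00108332 / 0.103377 = 0.0104793.

0.010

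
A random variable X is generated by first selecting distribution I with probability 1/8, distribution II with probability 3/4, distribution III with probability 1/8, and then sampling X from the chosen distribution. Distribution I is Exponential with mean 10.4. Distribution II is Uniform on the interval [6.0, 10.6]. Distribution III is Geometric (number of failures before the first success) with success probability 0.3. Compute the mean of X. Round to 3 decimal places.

7.817

Component means — I: 10.4; II: 8.3; III: 2.33333.
E[X] = 0.125·10.4 + 0.75·8.3 + 0.125·2.33333 = 7.81667.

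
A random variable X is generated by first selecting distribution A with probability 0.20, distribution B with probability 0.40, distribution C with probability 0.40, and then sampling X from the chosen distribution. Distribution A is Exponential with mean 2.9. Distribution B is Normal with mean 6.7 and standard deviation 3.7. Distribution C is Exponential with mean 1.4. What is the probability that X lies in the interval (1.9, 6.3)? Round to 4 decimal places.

Conditional on each component, P(1.9 < X < 6.3): A: 0.40545; B: 0.359691; C: 0.246286.
By total probability, P(1.9 < X < 6.3) = 0.2·0.40545 + 0.4·0.359691 + 0.4·0.246286 = 0.323481.

0.3235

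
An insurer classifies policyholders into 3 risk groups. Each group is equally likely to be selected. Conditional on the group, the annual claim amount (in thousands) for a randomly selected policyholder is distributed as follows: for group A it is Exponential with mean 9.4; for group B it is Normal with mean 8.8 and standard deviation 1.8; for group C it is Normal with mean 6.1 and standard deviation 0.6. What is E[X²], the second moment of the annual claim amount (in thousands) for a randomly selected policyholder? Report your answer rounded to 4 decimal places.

For each component E[X²] = Var + (mean)², giving A: 176.72; B: 80.68; C: 37.57.
Overall E[X²] = 0.333333·176.72 + 0.333333·80.68 + 0.333333·37.57 = 98.3233.

98.3233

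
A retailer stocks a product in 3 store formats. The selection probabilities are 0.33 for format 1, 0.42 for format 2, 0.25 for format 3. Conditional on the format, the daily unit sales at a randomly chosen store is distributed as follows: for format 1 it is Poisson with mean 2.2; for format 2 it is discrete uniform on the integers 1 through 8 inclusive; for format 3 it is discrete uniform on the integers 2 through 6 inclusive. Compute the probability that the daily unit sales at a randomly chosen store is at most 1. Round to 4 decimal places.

Conditional on each format, P(X ≤ 1): 1: 0.35457; 2: 0.125; 3: 0.
By total probability, P(X ≤ 1) = 0.33·0.35457 + 0.42·0.125 + 0.25·0 = 0.169508.

0.1695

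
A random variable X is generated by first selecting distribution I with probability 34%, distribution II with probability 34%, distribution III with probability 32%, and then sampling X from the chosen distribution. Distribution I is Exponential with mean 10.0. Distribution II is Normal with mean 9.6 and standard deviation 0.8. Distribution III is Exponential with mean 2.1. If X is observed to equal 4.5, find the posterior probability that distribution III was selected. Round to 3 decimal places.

0.452

Likelihoods f(4.5 | ·): I: 0.0637628; II: 7.4614e-10; III: 0.0558663.
Posterior ∝ prior × likelihood. Numerator for III: 0.32·0.0558663 = 0.0178772.
Normalizing constant: 0.34·0.0637628 + 0.34·7.4614e-10 + 0.32·0.0558663 = 0.0395566.
P(III | observation) = 0.0178772 / 0.0395566 = 0.45194.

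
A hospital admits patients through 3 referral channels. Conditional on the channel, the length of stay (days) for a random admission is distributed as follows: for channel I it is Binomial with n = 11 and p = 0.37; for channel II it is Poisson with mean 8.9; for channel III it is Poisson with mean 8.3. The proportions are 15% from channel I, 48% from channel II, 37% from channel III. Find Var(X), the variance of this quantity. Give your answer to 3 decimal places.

10.464

Per component, I: μ=4.07, E[X²]=19.129; II: μ=8.9, E[X²]=88.11; III: μ=8.3, E[X²]=77.19.
E[X] = 0.15·4.07 + 0.48·8.9 + 0.37·8.3 = 7.9535.
E[X²] = 0.15·19.129 + 0.48·88.11 + 0.37·77.19 = 73.7225.
Var(X) = E[X²] − (E[X])² = 73.7225 − 63.2582 = 10.4643.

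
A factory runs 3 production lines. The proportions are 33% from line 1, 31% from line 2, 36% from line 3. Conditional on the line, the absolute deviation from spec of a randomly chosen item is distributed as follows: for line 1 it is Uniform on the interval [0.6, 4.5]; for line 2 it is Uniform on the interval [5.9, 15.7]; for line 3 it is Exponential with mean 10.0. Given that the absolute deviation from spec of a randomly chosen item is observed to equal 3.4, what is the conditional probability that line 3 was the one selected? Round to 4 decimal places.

Likelihoods f(3.4 | ·): 1: 0.25641; 2: 0; 3: 0.071177.
Posterior ∝ prior × likelihood. Numerator for 3: 0.36·0.071177 = 0.0256237.
Normalizing constant: 0.33·0.25641 + 0.31·0 + 0.36·0.071177 = 0.110239.
P(3 | observation) = 0.0256237 / 0.110239 = 0.232438.

0.2324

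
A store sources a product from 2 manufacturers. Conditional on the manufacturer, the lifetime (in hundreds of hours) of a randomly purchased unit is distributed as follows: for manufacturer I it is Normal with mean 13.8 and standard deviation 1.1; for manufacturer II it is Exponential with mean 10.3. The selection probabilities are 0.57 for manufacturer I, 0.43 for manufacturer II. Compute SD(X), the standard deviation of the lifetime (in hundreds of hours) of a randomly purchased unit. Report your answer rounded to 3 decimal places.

7.022

Per component, I: μ=13.8, E[X²]=191.65; II: μ=10.3, E[X²]=212.18.
E[X] = 0.57·13.8 + 0.43·10.3 = 12.295.
E[X²] = 0.57·191.65 + 0.43·212.18 = 200.478.
Var(X) = E[X²] − (E[X])² = 200.478 − 151.167 = 49.3109.
SD(X) = √49.3109 = 7.02217.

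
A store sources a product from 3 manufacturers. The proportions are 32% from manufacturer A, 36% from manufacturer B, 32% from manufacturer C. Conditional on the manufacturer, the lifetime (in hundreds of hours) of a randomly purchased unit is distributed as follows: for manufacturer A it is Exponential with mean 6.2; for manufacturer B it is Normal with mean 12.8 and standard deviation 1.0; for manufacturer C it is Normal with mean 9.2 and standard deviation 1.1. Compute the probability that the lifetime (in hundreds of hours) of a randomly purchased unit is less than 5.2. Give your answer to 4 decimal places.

Conditional on each manufacturer, P(X < 5.2): A: 0.567732; B: 1.48215e-14; C: 0.000138257.
By total probability, P(X < 5.2) = 0.32·0.567732 + 0.36·1.48215e-14 + 0.32·0.000138257 = 0.181719.

0.1817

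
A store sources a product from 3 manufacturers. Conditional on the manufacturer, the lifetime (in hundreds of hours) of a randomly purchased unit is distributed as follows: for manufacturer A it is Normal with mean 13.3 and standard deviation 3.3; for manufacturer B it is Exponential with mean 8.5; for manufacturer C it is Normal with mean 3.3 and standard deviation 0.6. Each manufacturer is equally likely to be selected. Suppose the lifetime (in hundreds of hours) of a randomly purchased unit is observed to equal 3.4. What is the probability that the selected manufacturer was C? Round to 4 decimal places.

0.8910

Likelihoods f(3.4 | ·): A: 0.00134298; B: 0.0788612; C: 0.655733.
Posterior ∝ prior × likelihood. Numerator for C: 0.333333·0.655733 = 0.218578.
Normalizing constant: 0.333333·0.00134298 + 0.333333·0.0788612 + 0.333333·0.655733 = 0.245312.
P(C | observation) = 0.218578 / 0.245312 = 0.891018.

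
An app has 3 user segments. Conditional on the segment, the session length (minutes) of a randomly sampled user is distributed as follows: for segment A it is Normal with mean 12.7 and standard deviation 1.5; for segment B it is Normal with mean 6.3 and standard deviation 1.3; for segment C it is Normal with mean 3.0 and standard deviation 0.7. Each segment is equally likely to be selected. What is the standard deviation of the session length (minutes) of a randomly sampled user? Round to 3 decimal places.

Per component, A: μ=12.7, E[X²]=163.54; B: μ=6.3, E[X²]=41.38; C: μ=3, E[X²]=9.49.
E[X] = 0.333333·12.7 + 0.333333·6.3 + 0.333333·3 = 7.33333.
E[X²] = 0.333333·163.54 + 0.333333·41.38 + 0.333333·9.49 = 71.47.
Var(X) = E[X²] − (E[X])² = 71.47 − 53.7778 = 17.6922.
SD(X) = √17.6922 = 4.20621.

4.206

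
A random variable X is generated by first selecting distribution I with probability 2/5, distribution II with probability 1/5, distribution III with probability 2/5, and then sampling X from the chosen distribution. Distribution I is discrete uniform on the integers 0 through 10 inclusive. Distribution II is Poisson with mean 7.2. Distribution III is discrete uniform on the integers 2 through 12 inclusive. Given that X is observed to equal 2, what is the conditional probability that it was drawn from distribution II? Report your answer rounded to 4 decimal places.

Likelihoods P(X=2 | ·): I: 0.0909091; II: 0.0193515; III: 0.0909091.
Posterior ∝ prior × likelihood. Numerator for II: 0.2·0.0193515 = 0.0038703.
Normalizing constant: 0.4·0.0909091 + 0.2·0.0193515 + 0.4·0.0909091 = 0.0765976.
P(II | observation) = 0.0038703 / 0.0765976 = 0.0505277.

0.0505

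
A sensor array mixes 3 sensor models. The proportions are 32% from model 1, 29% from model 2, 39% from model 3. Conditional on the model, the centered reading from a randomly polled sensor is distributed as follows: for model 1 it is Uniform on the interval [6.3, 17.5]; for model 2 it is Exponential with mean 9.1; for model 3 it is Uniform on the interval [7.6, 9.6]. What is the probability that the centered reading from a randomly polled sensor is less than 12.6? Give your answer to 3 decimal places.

Conditional on each model, P(X < 12.6): 1: 0.5625; 2: 0.74958; 3: 1.
By total probability, P(X < 12.6) = 0.32·0.5625 + 0.29·0.74958 + 0.39·1 = 0.787378.

0.787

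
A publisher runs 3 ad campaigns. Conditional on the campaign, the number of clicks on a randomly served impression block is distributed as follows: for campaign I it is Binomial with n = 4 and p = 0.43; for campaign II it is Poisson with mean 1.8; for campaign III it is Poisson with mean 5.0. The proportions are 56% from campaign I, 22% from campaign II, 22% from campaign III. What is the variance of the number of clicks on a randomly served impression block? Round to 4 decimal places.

3.8669

Per component, I: μ=1.72, E[X²]=3.9388; II: μ=1.8, E[X²]=5.04; III: μ=5, E[X²]=30.
E[X] = 0.56·1.72 + 0.22·1.8 + 0.22·5 = 2.4592.
E[X²] = 0.56·3.9388 + 0.22·5.04 + 0.22·30 = 9.91453.
Var(X) = E[X²] − (E[X])² = 9.91453 − 6.04766 = 3.86686.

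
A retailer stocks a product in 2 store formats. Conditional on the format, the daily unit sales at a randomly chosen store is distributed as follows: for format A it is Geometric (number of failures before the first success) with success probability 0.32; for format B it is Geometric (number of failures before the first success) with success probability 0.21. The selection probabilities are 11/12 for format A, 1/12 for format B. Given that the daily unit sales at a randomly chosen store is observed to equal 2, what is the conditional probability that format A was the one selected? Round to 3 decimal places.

Likelihoods P(X=2 | ·): A: 0.147968; B: 0.131061.
Posterior ∝ prior × likelihood. Numerator for A: 0.916667·0.147968 = 0.135637.
Normalizing constant: 0.916667·0.147968 + 0.0833333·0.131061 = 0.146559.
P(A | observation) = 0.135637 / 0.146559 = 0.925479.

0.925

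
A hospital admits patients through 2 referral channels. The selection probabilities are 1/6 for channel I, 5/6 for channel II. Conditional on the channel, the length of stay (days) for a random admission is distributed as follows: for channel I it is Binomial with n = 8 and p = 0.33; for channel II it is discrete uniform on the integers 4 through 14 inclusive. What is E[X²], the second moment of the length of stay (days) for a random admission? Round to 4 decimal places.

77.2897

For each component E[X²] = Var + (mean)², giving I: 8.7384; II: 91.
Overall E[X²] = 0.166667·8.7384 + 0.833333·91 = 77.2897.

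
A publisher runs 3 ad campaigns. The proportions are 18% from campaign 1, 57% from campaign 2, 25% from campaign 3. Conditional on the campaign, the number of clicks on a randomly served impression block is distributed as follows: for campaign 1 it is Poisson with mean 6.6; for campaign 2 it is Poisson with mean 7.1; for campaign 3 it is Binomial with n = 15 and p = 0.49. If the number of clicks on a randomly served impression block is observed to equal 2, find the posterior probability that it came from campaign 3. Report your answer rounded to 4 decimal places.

0.0547

Likelihoods P(X=2 | ·): 1: 0.0296288; 2: 0.0207968; 3: 0.00398101.
Posterior ∝ prior × likelihood. Numerator for 3: 0.25·0.00398101 = 0.000995254.
Normalizing constant: 0.18·0.0296288 + 0.57·0.0207968 + 0.25·0.00398101 = 0.0181826.
P(3 | observation) = 0.000995254 / 0.0181826 = 0.0547366.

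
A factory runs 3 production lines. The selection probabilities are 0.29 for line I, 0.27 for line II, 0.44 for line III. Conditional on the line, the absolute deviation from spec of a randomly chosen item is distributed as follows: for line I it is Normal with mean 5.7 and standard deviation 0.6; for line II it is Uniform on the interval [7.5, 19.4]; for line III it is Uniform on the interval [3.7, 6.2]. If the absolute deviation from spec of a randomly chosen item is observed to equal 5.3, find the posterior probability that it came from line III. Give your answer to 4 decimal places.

0.5327

Likelihoods f(5.3 | ·): I: 0.532413; II: 0; III: 0.4.
Posterior ∝ prior × likelihood. Numerator for III: 0.44·0.4 = 0.176.
Normalizing constant: 0.29·0.532413 + 0.27·0 + 0.44·0.4 = 0.3304.
P(III | observation) = 0.176 / 0.3304 = 0.532688.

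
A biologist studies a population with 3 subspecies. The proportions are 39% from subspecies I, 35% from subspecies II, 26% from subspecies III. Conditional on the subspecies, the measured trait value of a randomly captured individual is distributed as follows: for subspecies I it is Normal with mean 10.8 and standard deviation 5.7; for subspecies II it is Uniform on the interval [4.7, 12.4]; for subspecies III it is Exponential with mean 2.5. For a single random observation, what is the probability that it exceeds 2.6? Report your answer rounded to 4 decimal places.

Conditional on each subspecies, P(X > 2.6): I: 0.924868; II: 1; III: 0.353455.
By total probability, P(X > 2.6) = 0.39·0.924868 + 0.35·1 + 0.26·0.353455 = 0.802597.

0.8026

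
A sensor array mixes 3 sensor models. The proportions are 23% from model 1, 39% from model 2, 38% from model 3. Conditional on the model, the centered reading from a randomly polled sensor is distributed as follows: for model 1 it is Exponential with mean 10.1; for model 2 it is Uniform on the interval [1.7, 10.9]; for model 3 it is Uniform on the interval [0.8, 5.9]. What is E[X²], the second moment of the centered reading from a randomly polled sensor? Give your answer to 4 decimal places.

70.2427

For each component E[X²] = Var + (mean)², giving 1: 204.02; 2: 46.7433; 3: 13.39.
Overall E[X²] = 0.23·204.02 + 0.39·46.7433 + 0.38·13.39 = 70.2427.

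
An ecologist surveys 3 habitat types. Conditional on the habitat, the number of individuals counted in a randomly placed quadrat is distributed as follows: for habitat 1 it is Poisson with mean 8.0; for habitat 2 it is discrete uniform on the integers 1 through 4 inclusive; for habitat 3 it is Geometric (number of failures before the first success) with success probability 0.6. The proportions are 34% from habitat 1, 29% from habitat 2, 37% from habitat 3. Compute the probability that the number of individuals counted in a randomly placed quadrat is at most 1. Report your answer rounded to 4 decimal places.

0.3843

Conditional on each habitat, P(X ≤ 1): 1: 0.00301916; 2: 0.25; 3: 0.84.
By total probability, P(X ≤ 1) = 0.34·0.00301916 + 0.29·0.25 + 0.37·0.84 = 0.384327.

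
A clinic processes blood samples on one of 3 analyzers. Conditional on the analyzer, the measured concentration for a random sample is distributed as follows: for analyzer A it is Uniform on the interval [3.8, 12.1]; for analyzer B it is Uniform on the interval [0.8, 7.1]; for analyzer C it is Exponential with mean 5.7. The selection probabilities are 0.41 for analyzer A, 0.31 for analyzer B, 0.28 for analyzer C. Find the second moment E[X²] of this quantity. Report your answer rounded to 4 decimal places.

For each component E[X²] = Var + (mean)², giving A: 68.9433; B: 18.91; C: 64.98.
Overall E[X²] = 0.41·68.9433 + 0.31·18.91 + 0.28·64.98 = 52.3233.

52.3233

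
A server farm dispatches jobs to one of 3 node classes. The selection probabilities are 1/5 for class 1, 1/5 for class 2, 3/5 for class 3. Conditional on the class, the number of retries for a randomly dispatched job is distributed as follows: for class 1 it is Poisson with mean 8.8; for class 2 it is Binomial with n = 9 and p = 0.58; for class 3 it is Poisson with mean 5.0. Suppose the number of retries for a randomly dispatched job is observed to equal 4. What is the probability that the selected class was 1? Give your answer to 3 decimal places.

0.050

Likelihoods P(X=4 | ·): 1: 0.0376641; 2: 0.18635; 3: 0.175467.
Posterior ∝ prior × likelihood. Numerator for 1: 0.2·0.0376641 = 0.00753283.
Normalizing constant: 0.2·0.0376641 + 0.2·0.18635 + 0.6·0.175467 = 0.150083.
P(1 | observation) = 0.00753283 / 0.150083 = 0.050191.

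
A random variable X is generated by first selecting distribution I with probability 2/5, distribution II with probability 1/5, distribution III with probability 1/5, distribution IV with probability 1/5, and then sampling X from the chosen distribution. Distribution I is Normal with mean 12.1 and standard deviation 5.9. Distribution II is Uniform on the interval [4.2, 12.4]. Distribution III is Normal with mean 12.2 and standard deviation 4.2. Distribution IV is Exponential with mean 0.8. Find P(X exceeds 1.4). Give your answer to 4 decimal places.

Conditional on each component, P(X > 1.4): I: 0.965127; II: 1; III: 0.994936; IV: 0.173774.
By total probability, P(X > 1.4) = 0.4·0.965127 + 0.2·1 + 0.2·0.994936 + 0.2·0.173774 = 0.819793.

0.8198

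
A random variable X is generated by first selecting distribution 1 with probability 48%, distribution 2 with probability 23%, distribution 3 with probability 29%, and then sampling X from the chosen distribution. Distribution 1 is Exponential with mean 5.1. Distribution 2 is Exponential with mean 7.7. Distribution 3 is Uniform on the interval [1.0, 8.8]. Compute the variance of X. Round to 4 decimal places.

28.8666

Per component, 1: μ=5.1, E[X²]=52.02; 2: μ=7.7, E[X²]=118.58; 3: μ=4.9, E[X²]=29.08.
E[X] = 0.48·5.1 + 0.23·7.7 + 0.29·4.9 = 5.64.
E[X²] = 0.48·52.02 + 0.23·118.58 + 0.29·29.08 = 60.6762.
Var(X) = E[X²] − (E[X])² = 60.6762 − 31.8096 = 28.8666.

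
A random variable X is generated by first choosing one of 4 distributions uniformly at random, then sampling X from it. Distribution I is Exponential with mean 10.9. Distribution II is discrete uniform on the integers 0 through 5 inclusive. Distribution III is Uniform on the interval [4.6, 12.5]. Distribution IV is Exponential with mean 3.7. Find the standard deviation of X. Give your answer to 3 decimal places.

6.855

Per component, I: μ=10.9, E[X²]=237.62; II: μ=2.5, E[X²]=9.16667; III: μ=8.55, E[X²]=78.3033; IV: μ=3.7, E[X²]=27.38.
E[X] = 0.25·10.9 + 0.25·2.5 + 0.25·8.55 + 0.25·3.7 = 6.4125.
E[X²] = 0.25·237.62 + 0.25·9.16667 + 0.25·78.3033 + 0.25·27.38 = 88.1175.
Var(X) = E[X²] − (E[X])² = 88.1175 − 41.1202 = 46.9973.
SD(X) = √46.9973 = 6.85546.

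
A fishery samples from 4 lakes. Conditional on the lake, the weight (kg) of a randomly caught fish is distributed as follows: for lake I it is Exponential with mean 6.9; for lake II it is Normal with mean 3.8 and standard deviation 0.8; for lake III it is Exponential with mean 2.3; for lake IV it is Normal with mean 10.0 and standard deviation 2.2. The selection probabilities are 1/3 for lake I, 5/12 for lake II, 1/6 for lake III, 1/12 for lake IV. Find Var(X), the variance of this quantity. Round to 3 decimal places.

22.513

Per component, I: μ=6.9, E[X²]=95.22; II: μ=3.8, E[X²]=15.08; III: μ=2.3, E[X²]=10.58; IV: μ=10, E[X²]=104.84.
E[X] = 0.333333·6.9 + 0.416667·3.8 + 0.166667·2.3 + 0.0833333·10 = 5.1.
E[X²] = 0.333333·95.22 + 0.416667·15.08 + 0.166667·10.58 + 0.0833333·104.84 = 48.5233.
Var(X) = E[X²] − (E[X])² = 48.5233 − 26.01 = 22.5133.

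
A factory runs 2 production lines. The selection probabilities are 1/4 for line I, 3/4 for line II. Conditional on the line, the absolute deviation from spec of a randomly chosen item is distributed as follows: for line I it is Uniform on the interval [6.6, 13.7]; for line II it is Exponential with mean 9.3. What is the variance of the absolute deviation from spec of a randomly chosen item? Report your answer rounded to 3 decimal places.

66.053

Per component, I: μ=10.15, E[X²]=107.223; II: μ=9.3, E[X²]=172.98.
E[X] = 0.25·10.15 + 0.75·9.3 = 9.5125.
E[X²] = 0.25·107.223 + 0.75·172.98 = 156.541.
Var(X) = E[X²] − (E[X])² = 156.541 − 90.4877 = 66.0532.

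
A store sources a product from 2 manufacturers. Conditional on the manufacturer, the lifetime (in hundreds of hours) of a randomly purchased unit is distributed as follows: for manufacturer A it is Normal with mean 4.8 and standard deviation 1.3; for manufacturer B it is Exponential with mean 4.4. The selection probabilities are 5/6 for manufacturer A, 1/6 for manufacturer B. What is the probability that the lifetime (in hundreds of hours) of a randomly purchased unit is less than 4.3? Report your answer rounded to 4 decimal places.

Conditional on each manufacturer, P(X < 4.3): A: 0.350261; B: 0.623664.
By total probability, P(X < 4.3) = 0.833333·0.350261 + 0.166667·0.623664 = 0.395828.

0.3958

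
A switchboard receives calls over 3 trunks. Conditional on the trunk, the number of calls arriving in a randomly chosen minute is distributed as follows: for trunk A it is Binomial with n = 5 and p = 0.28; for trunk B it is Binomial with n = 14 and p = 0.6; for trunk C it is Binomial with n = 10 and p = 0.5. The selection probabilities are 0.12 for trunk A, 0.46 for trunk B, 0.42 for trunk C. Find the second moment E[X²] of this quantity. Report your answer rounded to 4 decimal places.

45.9094

For each component E[X²] = Var + (mean)², giving A: 2.968; B: 73.92; C: 27.5.
Overall E[X²] = 0.12·2.968 + 0.46·73.92 + 0.42·27.5 = 45.9094.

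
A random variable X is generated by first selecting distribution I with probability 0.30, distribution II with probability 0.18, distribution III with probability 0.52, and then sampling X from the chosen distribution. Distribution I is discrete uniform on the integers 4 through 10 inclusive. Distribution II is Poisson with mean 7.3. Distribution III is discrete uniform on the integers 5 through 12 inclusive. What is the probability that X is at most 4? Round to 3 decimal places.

0.069

Conditional on each component, P(X ≤ 4): I: 0.142857; II: 0.14734; III: 0.
By total probability, P(X ≤ 4) = 0.3·0.142857 + 0.18·0.14734 + 0.52·0 = 0.0693783.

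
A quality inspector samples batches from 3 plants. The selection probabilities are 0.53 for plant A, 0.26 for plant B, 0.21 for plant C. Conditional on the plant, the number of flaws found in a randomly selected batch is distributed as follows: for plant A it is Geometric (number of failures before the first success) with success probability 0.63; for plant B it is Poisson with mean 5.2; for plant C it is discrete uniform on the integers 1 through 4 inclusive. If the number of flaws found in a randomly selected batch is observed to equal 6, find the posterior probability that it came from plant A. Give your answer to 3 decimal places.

Likelihoods P(X=6 | ·): A: 0.00161641; B: 0.15148; C: 0.
Posterior ∝ prior × likelihood. Numerator for A: 0.53·0.00161641 = 0.000856696.
Normalizing constant: 0.53·0.00161641 + 0.26·0.15148 + 0.21·0 = 0.0402416.
P(A | observation) = 0.000856696 / 0.0402416 = 0.0212888.

0.021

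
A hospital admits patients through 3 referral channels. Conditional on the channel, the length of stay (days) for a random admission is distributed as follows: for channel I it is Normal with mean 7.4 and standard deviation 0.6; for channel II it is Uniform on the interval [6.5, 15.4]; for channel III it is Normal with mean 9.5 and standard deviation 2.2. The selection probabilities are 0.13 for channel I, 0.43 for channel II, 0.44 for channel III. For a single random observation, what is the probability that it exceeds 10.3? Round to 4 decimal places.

Conditional on each channel, P(X > 10.3): I: 6.71328e-07; II: 0.573034; III: 0.358065.
By total probability, P(X > 10.3) = 0.13·6.71328e-07 + 0.43·0.573034 + 0.44·0.358065 = 0.403953.

0.4040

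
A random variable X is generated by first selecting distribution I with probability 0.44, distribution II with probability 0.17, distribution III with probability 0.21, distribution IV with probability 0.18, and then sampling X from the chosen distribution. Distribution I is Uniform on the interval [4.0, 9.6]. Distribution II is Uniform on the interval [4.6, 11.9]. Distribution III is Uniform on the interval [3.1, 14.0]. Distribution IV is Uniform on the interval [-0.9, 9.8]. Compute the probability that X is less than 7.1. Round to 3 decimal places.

0.513

Conditional on each component, P(X < 7.1): I: 0.553571; II: 0.342466; III: 0.366972; IV: 0.747664.
By total probability, P(X < 7.1) = 0.44·0.553571 + 0.17·0.342466 + 0.21·0.366972 + 0.18·0.747664 = 0.513434.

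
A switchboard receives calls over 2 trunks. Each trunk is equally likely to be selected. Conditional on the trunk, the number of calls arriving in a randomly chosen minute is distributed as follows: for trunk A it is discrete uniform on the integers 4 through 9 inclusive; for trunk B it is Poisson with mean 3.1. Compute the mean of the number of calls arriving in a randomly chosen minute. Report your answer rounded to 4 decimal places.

4.8000

Component means — A: 6.5; B: 3.1.
E[X] = 0.5·6.5 + 0.5·3.1 = 4.8.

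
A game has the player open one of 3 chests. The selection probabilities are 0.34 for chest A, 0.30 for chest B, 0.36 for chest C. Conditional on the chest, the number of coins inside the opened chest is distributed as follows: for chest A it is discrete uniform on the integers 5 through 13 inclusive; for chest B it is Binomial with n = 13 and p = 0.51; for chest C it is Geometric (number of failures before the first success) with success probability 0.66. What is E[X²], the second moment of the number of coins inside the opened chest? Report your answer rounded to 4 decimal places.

For each component E[X²] = Var + (mean)², giving A: 87.6667; B: 47.2056; C: 1.04591.
Overall E[X²] = 0.34·87.6667 + 0.3·47.2056 + 0.36·1.04591 = 44.3449.

44.3449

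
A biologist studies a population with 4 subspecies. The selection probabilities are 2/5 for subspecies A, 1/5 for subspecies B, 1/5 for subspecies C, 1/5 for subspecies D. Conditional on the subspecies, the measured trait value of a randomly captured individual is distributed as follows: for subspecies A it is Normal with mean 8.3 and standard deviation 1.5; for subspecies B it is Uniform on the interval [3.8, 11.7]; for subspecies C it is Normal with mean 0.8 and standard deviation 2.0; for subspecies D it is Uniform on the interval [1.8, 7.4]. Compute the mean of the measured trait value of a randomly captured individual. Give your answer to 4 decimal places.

Component means — A: 8.3; B: 7.75; C: 0.8; D: 4.6.
E[X] = 0.4·8.3 + 0.2·7.75 + 0.2·0.8 + 0.2·4.6 = 5.95.

5.9500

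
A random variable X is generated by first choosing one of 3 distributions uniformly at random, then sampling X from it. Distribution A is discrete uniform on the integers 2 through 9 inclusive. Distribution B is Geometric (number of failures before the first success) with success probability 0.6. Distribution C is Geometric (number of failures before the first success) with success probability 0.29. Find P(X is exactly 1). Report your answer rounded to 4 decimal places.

0.1486

Conditional on each component, P(X = 1): A: 0; B: 0.24; C: 0.2059.
By total probability, P(X = 1) = 0.333333·0 + 0.333333·0.24 + 0.333333·0.2059 = 0.148633.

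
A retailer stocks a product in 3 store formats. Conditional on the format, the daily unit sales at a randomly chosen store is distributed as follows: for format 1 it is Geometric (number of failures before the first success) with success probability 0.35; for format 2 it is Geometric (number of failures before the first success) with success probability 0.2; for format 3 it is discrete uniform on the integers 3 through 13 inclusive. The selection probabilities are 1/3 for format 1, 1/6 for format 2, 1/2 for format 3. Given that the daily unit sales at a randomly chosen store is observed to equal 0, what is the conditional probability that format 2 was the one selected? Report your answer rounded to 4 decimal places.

Likelihoods P(X=0 | ·): 1: 0.35; 2: 0.2; 3: 0.
Posterior ∝ prior × likelihood. Numerator for 2: 0.166667·0.2 = 0.0333333.
Normalizing constant: 0.333333·0.35 + 0.166667·0.2 + 0.5·0 = 0.15.
P(2 | observation) = 0.0333333 / 0.15 = 0.222222.

0.2222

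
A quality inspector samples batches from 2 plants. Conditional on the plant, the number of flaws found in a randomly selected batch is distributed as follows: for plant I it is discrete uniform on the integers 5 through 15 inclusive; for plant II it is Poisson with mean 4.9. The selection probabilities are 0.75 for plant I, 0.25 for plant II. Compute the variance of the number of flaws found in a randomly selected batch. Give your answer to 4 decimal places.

Per component, I: μ=10, E[X²]=110; II: μ=4.9, E[X²]=28.91.
E[X] = 0.75·10 + 0.25·4.9 = 8.725.
E[X²] = 0.75·110 + 0.25·28.91 = 89.7275.
Var(X) = E[X²] − (E[X])² = 89.7275 − 76.1256 = 13.6019.

13.6019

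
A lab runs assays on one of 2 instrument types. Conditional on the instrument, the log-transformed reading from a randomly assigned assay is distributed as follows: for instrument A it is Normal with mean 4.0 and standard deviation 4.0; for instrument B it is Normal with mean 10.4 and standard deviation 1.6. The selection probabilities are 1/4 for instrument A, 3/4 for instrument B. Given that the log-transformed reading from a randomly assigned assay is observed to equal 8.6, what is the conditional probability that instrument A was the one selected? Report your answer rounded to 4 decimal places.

0.1147

Likelihoods f(8.6 | ·): A: 0.0514841; B: 0.132423.
Posterior ∝ prior × likelihood. Numerator for A: 0.25·0.0514841 = 0.012871.
Normalizing constant: 0.25·0.0514841 + 0.75·0.132423 = 0.112188.
P(A | observation) = 0.012871 / 0.112188 = 0.114727.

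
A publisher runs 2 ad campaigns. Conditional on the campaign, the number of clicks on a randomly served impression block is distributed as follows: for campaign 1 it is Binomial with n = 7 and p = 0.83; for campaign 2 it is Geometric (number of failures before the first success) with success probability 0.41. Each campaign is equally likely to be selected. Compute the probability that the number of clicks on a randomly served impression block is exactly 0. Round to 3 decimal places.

0.205

Conditional on each campaign, P(X = 0): 1: 4.10339e-06; 2: 0.41.
By total probability, P(X = 0) = 0.5·4.10339e-06 + 0.5·0.41 = 0.205002.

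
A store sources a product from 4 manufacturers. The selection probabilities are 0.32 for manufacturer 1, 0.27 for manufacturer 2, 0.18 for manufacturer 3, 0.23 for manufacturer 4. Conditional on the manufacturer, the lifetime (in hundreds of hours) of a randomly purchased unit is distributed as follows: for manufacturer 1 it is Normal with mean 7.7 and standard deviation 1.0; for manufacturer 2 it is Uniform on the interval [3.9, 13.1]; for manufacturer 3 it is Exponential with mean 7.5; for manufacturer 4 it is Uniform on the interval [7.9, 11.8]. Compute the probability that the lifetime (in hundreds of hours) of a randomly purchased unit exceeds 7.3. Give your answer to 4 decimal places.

Conditional on each manufacturer, P(X > 7.3): 1: 0.655422; 2: 0.630435; 3: 0.377822; 4: 1.
By total probability, P(X > 7.3) = 0.32·0.655422 + 0.27·0.630435 + 0.18·0.377822 + 0.23·1 = 0.67796.

0.6780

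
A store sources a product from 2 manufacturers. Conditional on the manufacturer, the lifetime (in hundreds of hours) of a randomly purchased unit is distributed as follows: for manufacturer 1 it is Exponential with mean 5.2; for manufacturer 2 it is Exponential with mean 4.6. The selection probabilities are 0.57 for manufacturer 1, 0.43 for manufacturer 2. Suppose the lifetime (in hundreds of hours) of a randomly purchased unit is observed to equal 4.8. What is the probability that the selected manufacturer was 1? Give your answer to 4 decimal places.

0.5695

Likelihoods f(4.8 | ·): 1: 0.0764028; 2: 0.0765712.
Posterior ∝ prior × likelihood. Numerator for 1: 0.57·0.0764028 = 0.0435496.
Normalizing constant: 0.57·0.0764028 + 0.43·0.0765712 = 0.0764752.
P(1 | observation) = 0.0435496 / 0.0764752 = 0.56946.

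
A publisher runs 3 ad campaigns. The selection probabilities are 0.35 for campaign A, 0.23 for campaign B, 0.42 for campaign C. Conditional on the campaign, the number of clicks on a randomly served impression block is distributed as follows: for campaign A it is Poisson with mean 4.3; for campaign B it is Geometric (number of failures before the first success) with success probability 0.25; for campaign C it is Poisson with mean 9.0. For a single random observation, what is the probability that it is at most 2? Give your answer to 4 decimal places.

Conditional on each campaign, P(X ≤ 2): A: 0.197355; B: 0.578125; C: 0.0062322.
By total probability, P(X ≤ 2) = 0.35·0.197355 + 0.23·0.578125 + 0.42·0.0062322 = 0.20466.

0.2047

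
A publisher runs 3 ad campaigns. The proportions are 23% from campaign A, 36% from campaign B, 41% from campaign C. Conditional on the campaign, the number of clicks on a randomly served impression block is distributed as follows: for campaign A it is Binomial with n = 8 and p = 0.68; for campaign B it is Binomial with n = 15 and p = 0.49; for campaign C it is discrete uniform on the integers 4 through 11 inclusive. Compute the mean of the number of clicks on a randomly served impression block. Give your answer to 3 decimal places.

Component means — A: 5.44; B: 7.35; C: 7.5.
E[X] = 0.23·5.44 + 0.36·7.35 + 0.41·7.5 = 6.9722.

6.972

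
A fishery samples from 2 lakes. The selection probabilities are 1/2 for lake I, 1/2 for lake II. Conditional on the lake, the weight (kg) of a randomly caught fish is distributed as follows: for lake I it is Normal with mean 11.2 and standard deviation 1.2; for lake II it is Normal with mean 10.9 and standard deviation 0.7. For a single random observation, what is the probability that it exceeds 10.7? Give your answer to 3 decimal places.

0.637

Conditional on each lake, P(X > 10.7): I: 0.661539; II: 0.612452.
By total probability, P(X > 10.7) = 0.5·0.661539 + 0.5·0.612452 = 0.636995.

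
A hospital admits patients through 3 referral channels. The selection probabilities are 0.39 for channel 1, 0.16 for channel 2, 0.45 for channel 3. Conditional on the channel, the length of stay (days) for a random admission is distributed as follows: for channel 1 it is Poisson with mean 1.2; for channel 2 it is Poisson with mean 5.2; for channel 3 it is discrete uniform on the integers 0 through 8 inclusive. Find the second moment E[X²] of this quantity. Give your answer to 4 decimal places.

For each component E[X²] = Var + (mean)², giving 1: 2.64; 2: 32.24; 3: 22.6667.
Overall E[X²] = 0.39·2.64 + 0.16·32.24 + 0.45·22.6667 = 16.388.

16.3880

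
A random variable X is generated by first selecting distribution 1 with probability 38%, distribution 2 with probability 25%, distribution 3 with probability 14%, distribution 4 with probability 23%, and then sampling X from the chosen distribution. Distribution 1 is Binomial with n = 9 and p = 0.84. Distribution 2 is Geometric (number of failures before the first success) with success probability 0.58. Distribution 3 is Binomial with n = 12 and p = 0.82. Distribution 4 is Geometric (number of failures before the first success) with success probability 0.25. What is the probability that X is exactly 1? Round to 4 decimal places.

Conditional on each component, P(X = 1): 1: 3.247e-06; 2: 0.2436; 3: 6.32401e-08; 4: 0.1875.
By total probability, P(X = 1) = 0.38·3.247e-06 + 0.25·0.2436 + 0.14·6.32401e-08 + 0.23·0.1875 = 0.104026.

0.1040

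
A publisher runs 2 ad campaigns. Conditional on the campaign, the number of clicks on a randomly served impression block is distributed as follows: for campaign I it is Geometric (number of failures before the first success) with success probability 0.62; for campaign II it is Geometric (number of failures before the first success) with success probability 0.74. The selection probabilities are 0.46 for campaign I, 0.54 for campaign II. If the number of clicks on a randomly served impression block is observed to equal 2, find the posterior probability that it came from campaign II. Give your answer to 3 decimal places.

Likelihoods P(X=2 | ·): I: 0.089528; II: 0.050024.
Posterior ∝ prior × likelihood. Numerator for II: 0.54·0.050024 = 0.027013.
Normalizing constant: 0.46·0.089528 + 0.54·0.050024 = 0.0681958.
P(II | observation) = 0.027013 / 0.0681958 = 0.396109.

0.396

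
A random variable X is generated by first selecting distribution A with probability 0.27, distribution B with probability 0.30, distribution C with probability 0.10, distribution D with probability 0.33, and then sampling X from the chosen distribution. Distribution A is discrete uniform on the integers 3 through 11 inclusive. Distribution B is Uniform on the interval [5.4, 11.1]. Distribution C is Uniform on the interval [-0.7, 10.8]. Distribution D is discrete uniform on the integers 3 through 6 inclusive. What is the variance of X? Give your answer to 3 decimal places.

6.622

Per component, A: μ=7, E[X²]=55.6667; B: μ=8.25, E[X²]=70.77; C: μ=5.05, E[X²]=36.5233; D: μ=4.5, E[X²]=21.5.
E[X] = 0.27·7 + 0.3·8.25 + 0.1·5.05 + 0.33·4.5 = 6.355.
E[X²] = 0.27·55.6667 + 0.3·70.77 + 0.1·36.5233 + 0.33·21.5 = 47.0083.
Var(X) = E[X²] − (E[X])² = 47.0083 − 40.386 = 6.62231.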